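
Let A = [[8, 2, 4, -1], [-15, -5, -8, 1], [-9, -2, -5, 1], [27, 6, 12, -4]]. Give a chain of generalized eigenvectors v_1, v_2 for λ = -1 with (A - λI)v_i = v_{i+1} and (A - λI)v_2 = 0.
v_1 = [[0, 0, 0, 1]]^T, v_2 = [[-1, 1, 1, -3]]^T

We seek v_1 ∈ ker((A + I)^2) \ ker(A + I), then set v_{i+1} = (A + I) v_i.

One such chain is v_1 = [[0, 0, 0, 1]]^T, v_2 = [[-1, 1, 1, -3]]^T. Check: (A + I) v_2 = [[0, 0, 0, 0]]^T = 0.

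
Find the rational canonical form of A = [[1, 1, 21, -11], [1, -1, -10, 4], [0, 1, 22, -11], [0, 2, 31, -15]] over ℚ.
R = [[0, 0, 0, 0], [1, 0, 0, 5], [0, 1, 0, -11], [0, 0, 1, 7]]

The invariant factors of A (the non-unit diagonal entries of the Smith normal form of xI - A over ℚ[x]) are x(x - 5)(x - 1)^2, each dividing the next. The characteristic polynomial is their product, x(x - 5)(x - 1)^2.

The rational canonical form is the block-diagonal matrix of companion matrices C(f_i):
R = [[0, 0, 0, 0], [1, 0, 0, 5], [0, 1, 0, -11], [0, 0, 1, 7]].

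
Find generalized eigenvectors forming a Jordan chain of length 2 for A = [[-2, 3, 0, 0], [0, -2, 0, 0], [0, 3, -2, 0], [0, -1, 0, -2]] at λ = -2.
v_1 = [[0, 1, 2, 0]]^T, v_2 = [[3, 0, 3, -1]]^T

We seek v_1 ∈ ker((A + 2I)^2) \ ker(A + 2I), then set v_{i+1} = (A + 2I) v_i.

One such chain is v_1 = [[0, 1, 2, 0]]^T, v_2 = [[3, 0, 3, -1]]^T. Check: (A + 2I) v_2 = [[0, 0, 0, 0]]^T = 0.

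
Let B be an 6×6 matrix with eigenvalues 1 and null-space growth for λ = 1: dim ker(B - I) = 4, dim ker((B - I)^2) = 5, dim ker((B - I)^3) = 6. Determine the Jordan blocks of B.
λ = 1: successive nullity increments [4, 1, 1] count blocks of size ≥ k; block sizes are [3, 1, 1, 1].

Jordan blocks: (1, 3), (1, 1), (1, 1), (1, 1)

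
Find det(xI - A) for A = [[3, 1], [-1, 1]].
xI - A = [[x - 3, -1], [1, x - 1]].

Expanding det(xI - A) along the first row:
det(xI - A) = + (x - 3)·det([[x - 1]]) - (-1)·det([[1]]).

Evaluating gives χ_A(x) = x^2 - 4x + 4 = (x - 2)^2.

χ_A(x) = (x - 2)^2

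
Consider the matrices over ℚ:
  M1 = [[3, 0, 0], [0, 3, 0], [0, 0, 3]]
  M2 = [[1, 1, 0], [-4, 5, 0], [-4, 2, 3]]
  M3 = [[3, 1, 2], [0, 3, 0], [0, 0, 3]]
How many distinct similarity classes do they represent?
Characteristic polynomials: χ_{M1} = (x - 3)^3, χ_{M2} = (x - 3)^3, χ_{M3} = (x - 3)^3.

{M1}: invariant factors x - 3, x - 3, x - 3.

{M2, M3}: invariant factors x - 3, (x - 3)^2.

Matrices are similar if and only if their invariant-factor lists agree; the partition into similarity classes is {M1}, {M2, M3}.

2 classes: {M1}, {M2, M3}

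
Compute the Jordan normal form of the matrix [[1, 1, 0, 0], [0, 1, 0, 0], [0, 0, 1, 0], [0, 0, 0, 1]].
The characteristic polynomial is det(xI - A) = (x - 1)^4, so the eigenvalues are 1 (algebraic multiplicity 4).

For λ = 1: rank(A - I) = 1, rank((A - I)^2) = 0. The eigenspace has dimension 4 - 1 = 3, so there are 3 Jordan blocks; the rank sequence gives block sizes [2, 1, 1].

Assembling the blocks gives the Jordan form J above.

J = [[1, 1, 0, 0], [0, 1, 0, 0], [0, 0, 1, 0], [0, 0, 0, 1]]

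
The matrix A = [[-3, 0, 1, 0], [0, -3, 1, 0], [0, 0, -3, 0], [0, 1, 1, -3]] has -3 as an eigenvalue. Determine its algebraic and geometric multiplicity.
algebraic multiplicity 4, geometric multiplicity 2

The characteristic polynomial is (x + 3)^4, so the factor x + 3 appears with exponent 4: the algebraic multiplicity is 4.

rank(A + 3I) = 2, so the eigenspace has dimension 4 - 2 = 2: the geometric multiplicity is 2.

Since 2 < 4, A is not diagonalizable.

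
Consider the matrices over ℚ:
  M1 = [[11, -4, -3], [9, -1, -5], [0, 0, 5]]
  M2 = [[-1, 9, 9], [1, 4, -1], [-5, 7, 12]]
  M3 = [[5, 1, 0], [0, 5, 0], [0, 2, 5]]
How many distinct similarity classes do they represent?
Characteristic polynomials: χ_{M1} = (x - 5)^3, χ_{M2} = (x - 5)^3, χ_{M3} = (x - 5)^3.

{M1, M2}: invariant factors (x - 5)^3.

{M3}: invariant factors x - 5, (x - 5)^2.

Matrices are similar if and only if their invariant-factor lists agree; the partition into similarity classes is {M1, M2}, {M3}.

2 classes: {M1, M2}, {M3}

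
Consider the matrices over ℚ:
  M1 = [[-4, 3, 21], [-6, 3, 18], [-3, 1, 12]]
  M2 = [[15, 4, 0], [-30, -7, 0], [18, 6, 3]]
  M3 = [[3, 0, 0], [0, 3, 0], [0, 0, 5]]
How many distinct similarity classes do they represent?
2 classes: {M1}, {M2, M3}

Characteristic polynomials: χ_{M1} = (x - 5)(x - 3)^2, χ_{M2} = (x - 5)(x - 3)^2, χ_{M3} = (x - 5)(x - 3)^2.

{M1}: invariant factors (x - 5)(x - 3)^2.

{M2, M3}: invariant factors x - 3, (x - 5)(x - 3).

Matrices are similar if and only if their invariant-factor lists agree; the partition into similarity classes is {M1}, {M2, M3}.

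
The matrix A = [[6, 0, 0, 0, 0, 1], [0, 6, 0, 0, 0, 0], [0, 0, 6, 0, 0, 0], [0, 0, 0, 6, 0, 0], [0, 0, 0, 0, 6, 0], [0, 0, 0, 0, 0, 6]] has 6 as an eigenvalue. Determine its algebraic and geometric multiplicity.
The characteristic polynomial is (x - 6)^6, so the factor x - 6 appears with exponent 6: the algebraic multiplicity is 6.

rank(A - 6I) = 1, so the eigenspace has dimension 6 - 1 = 5: the geometric multiplicity is 5.

Since 5 < 6, A is not diagonalizable.

algebraic multiplicity 6, geometric multiplicity 5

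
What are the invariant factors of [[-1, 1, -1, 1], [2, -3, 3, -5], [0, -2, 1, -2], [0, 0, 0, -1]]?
The Jordan structure of A has elementary divisors (x + 1)^3, (x + 1). Arranging the block sizes at each eigenvalue in decreasing order and taking row products gives the invariant factors.

Invariant factors (smallest first, each dividing the next): x + 1, (x + 1)^3.

Check: the last factor (x + 1)^3 is the minimal polynomial, and the product (x + 1)^4 is the characteristic polynomial.

x + 1, (x + 1)^3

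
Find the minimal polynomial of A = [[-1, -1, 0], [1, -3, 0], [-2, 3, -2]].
m_A(x) = (x + 2)^3

The characteristic polynomial factors as (x + 2)^3. The minimal polynomial is ∏(x - λ)^{k_λ} where k_λ is the size of the largest Jordan block at λ.

For λ = -2: rank(A + 2I) = 2, and the largest Jordan block has size 3 (the smallest k with rank((A + 2I)^k) = rank((A + 2I)^(k+1))).

So m_A(x) = (x + 2)^3.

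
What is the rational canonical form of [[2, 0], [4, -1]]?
The invariant factors of A (the non-unit diagonal entries of the Smith normal form of xI - A over ℚ[x]) are (x - 2)(x + 1), each dividing the next. The characteristic polynomial is their product, (x - 2)(x + 1).

The rational canonical form is the block-diagonal matrix of companion matrices C(f_i):
R = [[0, 2], [1, 1]].

R = [[0, 2], [1, 1]]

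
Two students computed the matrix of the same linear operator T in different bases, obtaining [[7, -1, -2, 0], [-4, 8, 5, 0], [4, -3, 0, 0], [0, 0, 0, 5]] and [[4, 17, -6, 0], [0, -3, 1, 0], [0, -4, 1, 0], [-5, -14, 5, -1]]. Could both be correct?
trace(A) = 20 but trace(B) = 1. The trace is a similarity invariant, so A and B are not similar.

No.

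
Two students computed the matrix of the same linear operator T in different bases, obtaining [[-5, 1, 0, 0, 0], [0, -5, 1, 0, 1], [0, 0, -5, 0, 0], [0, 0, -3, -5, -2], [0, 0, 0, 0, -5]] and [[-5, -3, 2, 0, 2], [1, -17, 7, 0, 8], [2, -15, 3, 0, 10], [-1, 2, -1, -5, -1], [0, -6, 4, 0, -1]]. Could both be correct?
Yes.

Two matrices over a field are similar if and only if they have the same invariant factors.

Both A and B have characteristic polynomial (x + 5)^5 and minimal polynomial (x + 5)^3. Computing further, both have invariant factors (x + 5)^2, (x + 5)^3. Hence A and B are similar.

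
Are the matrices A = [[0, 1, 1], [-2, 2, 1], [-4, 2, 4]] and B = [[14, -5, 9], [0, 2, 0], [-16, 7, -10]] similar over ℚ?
Two matrices over a field are similar if and only if they have the same invariant factors.

Both A and B have characteristic polynomial (x - 2)^3 and minimal polynomial (x - 2)^3. Computing further, both have invariant factors (x - 2)^3. Hence A and B are similar.

Yes.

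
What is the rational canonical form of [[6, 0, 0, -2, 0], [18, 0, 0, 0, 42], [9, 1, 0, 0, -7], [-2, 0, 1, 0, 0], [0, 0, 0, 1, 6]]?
R = [[6, 0, 0, 0, 0], [0, 0, 0, 0, 6], [0, 1, 0, 0, -25], [0, 0, 1, 0, 4], [0, 0, 0, 1, 6]]

The invariant factors of A (the non-unit diagonal entries of the Smith normal form of xI - A over ℚ[x]) are x - 6, (x - 6)(x^3 - 4x + 1), each dividing the next. The characteristic polynomial is their product, (x - 6)^2(x^3 - 4x + 1).

The rational canonical form is the block-diagonal matrix of companion matrices C(f_i):
R = [[6, 0, 0, 0, 0], [0, 0, 0, 0, 6], [0, 1, 0, 0, -25], [0, 0, 1, 0, 4], [0, 0, 0, 1, 6]].

Note the characteristic polynomial does not split into linear factors over ℚ, so A has no Jordan form over ℚ; the rational canonical form exists over any field.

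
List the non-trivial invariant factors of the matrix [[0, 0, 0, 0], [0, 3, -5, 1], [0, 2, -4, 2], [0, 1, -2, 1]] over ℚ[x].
x, x^3

The Jordan structure of A has elementary divisors x^3, x. Arranging the block sizes at each eigenvalue in decreasing order and taking row products gives the invariant factors.

Invariant factors (smallest first, each dividing the next): x, x^3.

Check: the last factor x^3 is the minimal polynomial, and the product x^4 is the characteristic polynomial.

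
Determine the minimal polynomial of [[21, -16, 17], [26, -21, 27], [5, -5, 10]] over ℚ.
The characteristic polynomial factors as x(x - 5)^2. The minimal polynomial is ∏(x - λ)^{k_λ} where k_λ is the size of the largest Jordan block at λ.

For λ = 0: rank(A) = 2, and the largest Jordan block has size 1 (the smallest k with rank(A^k) = rank(A^(k+1))).
For λ = 5: rank(A - 5I) = 2, and the largest Jordan block has size 2 (the smallest k with rank((A - 5I)^k) = rank((A - 5I)^(k+1))).

So m_A(x) = x(x - 5)^2.

m_A(x) = x(x - 5)^2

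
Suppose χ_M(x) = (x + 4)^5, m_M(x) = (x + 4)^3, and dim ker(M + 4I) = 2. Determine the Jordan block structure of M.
Jordan blocks: (-4, 3), (-4, 2)

λ = -4: algebraic multiplicity 5 (exponent in χ_M), largest block size 3 (exponent in m_M), 2 blocks (geometric multiplicity). These force block sizes [3, 2].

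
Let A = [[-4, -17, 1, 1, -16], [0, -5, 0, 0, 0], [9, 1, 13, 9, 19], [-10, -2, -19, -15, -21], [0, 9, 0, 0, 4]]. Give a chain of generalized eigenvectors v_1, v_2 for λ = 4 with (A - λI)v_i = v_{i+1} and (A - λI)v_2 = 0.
We seek v_1 ∈ ker((A - 4I)^2) \ ker(A - 4I), then set v_{i+1} = (A - 4I) v_i.

One such chain is v_1 = [[-2, 0, 0, 0, 1]]^T, v_2 = [[0, 0, 1, -1, 0]]^T. Check: (A - 4I) v_2 = [[0, 0, 0, 0, 0]]^T = 0.

v_1 = [[-2, 0, 0, 0, 1]]^T, v_2 = [[0, 0, 1, -1, 0]]^T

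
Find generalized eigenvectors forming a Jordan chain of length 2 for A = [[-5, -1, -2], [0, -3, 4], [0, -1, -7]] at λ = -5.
We seek v_1 ∈ ker((A + 5I)^2) \ ker(A + 5I), then set v_{i+1} = (A + 5I) v_i.

One such chain is v_1 = [[-1, 1, 0]]^T, v_2 = [[-1, 2, -1]]^T. Check: (A + 5I) v_2 = [[0, 0, 0]]^T = 0.

v_1 = [[-1, 1, 0]]^T, v_2 = [[-1, 2, -1]]^T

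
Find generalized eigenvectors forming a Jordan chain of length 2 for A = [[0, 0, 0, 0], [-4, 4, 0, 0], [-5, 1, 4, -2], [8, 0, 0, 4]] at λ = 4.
v_1 = [[0, -1, 1, -1]]^T, v_2 = [[0, 0, 1, 0]]^T

We seek v_1 ∈ ker((A - 4I)^2) \ ker(A - 4I), then set v_{i+1} = (A - 4I) v_i.

One such chain is v_1 = [[0, -1, 1, -1]]^T, v_2 = [[0, 0, 1, 0]]^T. Check: (A - 4I) v_2 = [[0, 0, 0, 0]]^T = 0.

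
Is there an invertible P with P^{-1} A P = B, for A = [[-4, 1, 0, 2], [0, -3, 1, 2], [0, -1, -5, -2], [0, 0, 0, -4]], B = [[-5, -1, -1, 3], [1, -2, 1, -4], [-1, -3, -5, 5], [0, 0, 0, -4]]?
Two matrices over a field are similar if and only if they have the same invariant factors.

Both A and B have characteristic polynomial (x + 4)^4 and minimal polynomial (x + 4)^3. Computing further, both have invariant factors x + 4, (x + 4)^3. Hence A and B are similar.

Yes.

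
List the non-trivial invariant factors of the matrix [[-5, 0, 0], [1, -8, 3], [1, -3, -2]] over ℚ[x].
The Jordan structure of A has elementary divisors (x + 5)^2, (x + 5). Arranging the block sizes at each eigenvalue in decreasing order and taking row products gives the invariant factors.

Invariant factors (smallest first, each dividing the next): x + 5, (x + 5)^2.

Check: the last factor (x + 5)^2 is the minimal polynomial, and the product (x + 5)^3 is the characteristic polynomial.

x + 5, (x + 5)^2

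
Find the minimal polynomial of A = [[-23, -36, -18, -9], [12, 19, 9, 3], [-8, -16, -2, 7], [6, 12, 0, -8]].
m_A(x) = (x + 2)^2(x + 5)

The characteristic polynomial factors as (x + 2)^2(x + 5)^2. The minimal polynomial is ∏(x - λ)^{k_λ} where k_λ is the size of the largest Jordan block at λ.

For λ = -5: rank(A + 5I) = 2, and the largest Jordan block has size 1 (the smallest k with rank((A + 5I)^k) = rank((A + 5I)^(k+1))).
For λ = -2: rank(A + 2I) = 3, and the largest Jordan block has size 2 (the smallest k with rank((A + 2I)^k) = rank((A + 2I)^(k+1))).

So m_A(x) = (x + 2)^2(x + 5).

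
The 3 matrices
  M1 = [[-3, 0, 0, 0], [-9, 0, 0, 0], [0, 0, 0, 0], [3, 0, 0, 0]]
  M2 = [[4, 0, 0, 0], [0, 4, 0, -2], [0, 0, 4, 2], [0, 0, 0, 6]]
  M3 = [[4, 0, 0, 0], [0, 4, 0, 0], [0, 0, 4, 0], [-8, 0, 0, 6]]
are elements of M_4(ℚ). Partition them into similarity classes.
Characteristic polynomials: χ_{M1} = x^3(x + 3), χ_{M2} = (x - 6)(x - 4)^3, χ_{M3} = (x - 6)(x - 4)^3.

{M1}: invariant factors x, x, x(x + 3).

{M2, M3}: invariant factors x - 4, x - 4, (x - 6)(x - 4).

Matrices are similar if and only if their invariant-factor lists agree; the partition into similarity classes is {M1}, {M2, M3}.

2 classes: {M1}, {M2, M3}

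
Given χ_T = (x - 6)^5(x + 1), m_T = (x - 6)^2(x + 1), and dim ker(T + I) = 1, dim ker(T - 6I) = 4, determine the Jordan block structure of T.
Jordan blocks: (-1, 1), (6, 2), (6, 1), (6, 1), (6, 1)

λ = -1: algebraic multiplicity 1 (exponent in χ_T), largest block size 1 (exponent in m_T), 1 block (geometric multiplicity). This forces block sizes [1].
λ = 6: algebraic multiplicity 5 (exponent in χ_T), largest block size 2 (exponent in m_T), 4 blocks (geometric multiplicity). These force block sizes [2, 1, 1, 1].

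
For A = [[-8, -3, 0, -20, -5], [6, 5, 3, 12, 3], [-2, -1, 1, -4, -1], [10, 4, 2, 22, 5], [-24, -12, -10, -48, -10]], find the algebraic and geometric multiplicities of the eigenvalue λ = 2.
algebraic multiplicity 5, geometric multiplicity 2

The characteristic polynomial is (x - 2)^5, so the factor x - 2 appears with exponent 5: the algebraic multiplicity is 5.

rank(A - 2I) = 3, so the eigenspace has dimension 5 - 3 = 2: the geometric multiplicity is 2.

Since 2 < 5, A is not diagonalizable.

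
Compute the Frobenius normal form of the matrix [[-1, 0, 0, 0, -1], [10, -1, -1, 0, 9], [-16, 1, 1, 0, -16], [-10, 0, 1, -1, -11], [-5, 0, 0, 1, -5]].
R = [[0, 0, 0, 0, -1], [1, 0, 0, 0, -7], [0, 1, 0, 0, -17], [0, 0, 1, 0, -17], [0, 0, 0, 1, -7]]

The invariant factors of A (the non-unit diagonal entries of the Smith normal form of xI - A over ℚ[x]) are (x + 1)(x^2 + 3x + 1)^2, each dividing the next. The characteristic polynomial is their product, (x + 1)(x^2 + 3x + 1)^2.

The rational canonical form is the block-diagonal matrix of companion matrices C(f_i):
R = [[0, 0, 0, 0, -1], [1, 0, 0, 0, -7], [0, 1, 0, 0, -17], [0, 0, 1, 0, -17], [0, 0, 0, 1, -7]].

Note the characteristic polynomial does not split into linear factors over ℚ, so A has no Jordan form over ℚ; the rational canonical form exists over any field.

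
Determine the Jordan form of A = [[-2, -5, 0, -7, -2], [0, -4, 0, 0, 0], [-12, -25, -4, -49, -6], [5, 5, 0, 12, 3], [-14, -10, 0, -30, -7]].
J = [[-4, 0, 0, 0, 0], [0, -4, 0, 0, 0], [0, 0, 1, 1, 0], [0, 0, 0, 1, 1], [0, 0, 0, 0, 1]]

The characteristic polynomial is det(xI - A) = (x - 1)^3(x + 4)^2, so the eigenvalues are -4 (algebraic multiplicity 2), 1 (algebraic multiplicity 3).

For λ = -4: rank(A + 4I) = 3. The eigenspace has dimension 5 - 3 = 2, so there are 2 Jordan blocks; the rank sequence gives block sizes [1, 1].

For λ = 1: rank(A - I) = 4, rank((A - I)^2) = 3, rank((A - I)^3) = 2. The eigenspace has dimension 5 - 4 = 1, so there is 1 Jordan block; the rank sequence gives block sizes [3].

Assembling the blocks gives the Jordan form J above.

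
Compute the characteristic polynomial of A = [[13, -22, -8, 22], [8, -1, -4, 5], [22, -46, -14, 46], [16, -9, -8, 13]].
xI - A = [[x - 13, 22, 8, -22], [-8, x + 1, 4, -5], [-22, 46, x + 14, -46], [-16, 9, 8, x - 13]].

Expanding det(xI - A) along the first row:
det(xI - A) = + (x - 13)·det([[x + 1, 4, -5], [46, x + 14, -46], [9, 8, x - 13]]) - (22)·det([[-8, 4, -5], [-22, x + 14, -46], [-16, 8, x - 13]]) + (8)·det([[-8, x + 1, -5], [-22, 46, -46], [-16, 9, x - 13]]) - (-22)·det([[-8, x + 1, 4], [-22, 46, x + 14], [-16, 9, 8]]).

Evaluating gives χ_A(x) = x^4 - 11x^3 + 22x^2 + 96x - 288 = (x - 6)(x - 4)^2(x + 3).

χ_A(x) = (x - 6)(x - 4)^2(x + 3)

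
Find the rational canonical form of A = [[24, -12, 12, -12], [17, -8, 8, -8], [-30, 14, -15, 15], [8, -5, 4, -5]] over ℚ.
The invariant factors of A (the non-unit diagonal entries of the Smith normal form of xI - A over ℚ[x]) are (x + 1)(x + 2)(x^2 + x + 6), each dividing the next. The characteristic polynomial is their product, (x + 1)(x + 2)(x^2 + x + 6).

The rational canonical form is the block-diagonal matrix of companion matrices C(f_i):
R = [[0, 0, 0, -12], [1, 0, 0, -20], [0, 1, 0, -11], [0, 0, 1, -4]].

Note the characteristic polynomial does not split into linear factors over ℚ, so A has no Jordan form over ℚ; the rational canonical form exists over any field.

R = [[0, 0, 0, -12], [1, 0, 0, -20], [0, 1, 0, -11], [0, 0, 1, -4]]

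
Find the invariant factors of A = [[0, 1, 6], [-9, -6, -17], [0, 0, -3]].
(x + 3)^3

The Jordan structure of A has elementary divisors (x + 3)^3. Arranging the block sizes at each eigenvalue in decreasing order and taking row products gives the invariant factors.

Invariant factors (smallest first, each dividing the next): (x + 3)^3.

Check: the last factor (x + 3)^3 is the minimal polynomial, and the product (x + 3)^3 is the characteristic polynomial.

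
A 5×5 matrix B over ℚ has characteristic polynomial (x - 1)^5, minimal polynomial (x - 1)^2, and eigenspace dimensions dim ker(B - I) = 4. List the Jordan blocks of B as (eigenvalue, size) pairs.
Jordan blocks: (1, 2), (1, 1), (1, 1), (1, 1)

λ = 1: algebraic multiplicity 5 (exponent in χ_B), largest block size 2 (exponent in m_B), 4 blocks (geometric multiplicity). These force block sizes [2, 1, 1, 1].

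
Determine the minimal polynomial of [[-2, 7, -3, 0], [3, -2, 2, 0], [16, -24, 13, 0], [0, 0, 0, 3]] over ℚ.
m_A(x) = (x - 3)^3

The characteristic polynomial factors as (x - 3)^4. The minimal polynomial is ∏(x - λ)^{k_λ} where k_λ is the size of the largest Jordan block at λ.

For λ = 3: rank(A - 3I) = 2, and the largest Jordan block has size 3 (the smallest k with rank((A - 3I)^k) = rank((A - 3I)^(k+1))).

So m_A(x) = (x - 3)^3.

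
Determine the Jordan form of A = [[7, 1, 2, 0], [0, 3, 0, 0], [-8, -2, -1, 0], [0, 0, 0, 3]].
J = [[3, 1, 0, 0], [0, 3, 0, 0], [0, 0, 3, 0], [0, 0, 0, 3]]

The characteristic polynomial is det(xI - A) = (x - 3)^4, so the eigenvalues are 3 (algebraic multiplicity 4).

For λ = 3: rank(A - 3I) = 1, rank((A - 3I)^2) = 0. The eigenspace has dimension 4 - 1 = 3, so there are 3 Jordan blocks; the rank sequence gives block sizes [2, 1, 1].

Assembling the blocks gives the Jordan form J above.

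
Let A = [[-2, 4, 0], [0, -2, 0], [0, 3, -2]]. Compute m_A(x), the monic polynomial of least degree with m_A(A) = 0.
The characteristic polynomial factors as (x + 2)^3. The minimal polynomial is ∏(x - λ)^{k_λ} where k_λ is the size of the largest Jordan block at λ.

For λ = -2: rank(A + 2I) = 1, and the largest Jordan block has size 2 (the smallest k with rank((A + 2I)^k) = rank((A + 2I)^(k+1))).

So m_A(x) = (x + 2)^2.

m_A(x) = (x + 2)^2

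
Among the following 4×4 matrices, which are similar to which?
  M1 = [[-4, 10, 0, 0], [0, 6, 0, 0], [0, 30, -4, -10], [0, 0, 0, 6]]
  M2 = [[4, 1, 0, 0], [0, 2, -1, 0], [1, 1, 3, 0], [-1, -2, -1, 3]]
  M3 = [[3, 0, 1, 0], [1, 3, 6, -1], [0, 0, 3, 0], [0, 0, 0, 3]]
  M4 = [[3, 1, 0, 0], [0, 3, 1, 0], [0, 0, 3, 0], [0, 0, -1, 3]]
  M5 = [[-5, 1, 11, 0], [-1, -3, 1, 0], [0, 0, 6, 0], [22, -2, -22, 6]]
Characteristic polynomials: χ_{M1} = (x - 6)^2(x + 4)^2, χ_{M2} = (x - 3)^4, χ_{M3} = (x - 3)^4, χ_{M4} = (x - 3)^4, χ_{M5} = (x - 6)^2(x + 4)^2.

{M1}: invariant factors (x - 6)(x + 4), (x - 6)(x + 4).

{M2, M3, M4}: invariant factors x - 3, (x - 3)^3.

{M5}: invariant factors x - 6, (x - 6)(x + 4)^2.

Matrices are similar if and only if their invariant-factor lists agree; the partition into similarity classes is {M1}, {M2, M3, M4}, {M5}.

3 classes: {M1}, {M2, M3, M4}, {M5}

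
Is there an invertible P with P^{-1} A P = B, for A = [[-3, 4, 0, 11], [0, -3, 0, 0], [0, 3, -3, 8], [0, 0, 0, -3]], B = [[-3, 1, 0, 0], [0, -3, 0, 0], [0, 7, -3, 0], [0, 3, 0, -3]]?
Both have characteristic polynomial (x + 3)^4 and minimal polynomial (x + 3)^2. But rank(A + 3I) = 2 for A while rank(B + 3I) = 1 for B, so the number of Jordan blocks at λ = -3 differs. A and B are not similar.

No.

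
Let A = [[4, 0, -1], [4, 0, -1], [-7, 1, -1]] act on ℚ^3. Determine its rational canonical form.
The invariant factors of A (the non-unit diagonal entries of the Smith normal form of xI - A over ℚ[x]) are x(x - 5)(x + 2), each dividing the next. The characteristic polynomial is their product, x(x - 5)(x + 2).

The rational canonical form is the block-diagonal matrix of companion matrices C(f_i):
R = [[0, 0, 0], [1, 0, 10], [0, 1, 3]].

R = [[0, 0, 0], [1, 0, 10], [0, 1, 3]]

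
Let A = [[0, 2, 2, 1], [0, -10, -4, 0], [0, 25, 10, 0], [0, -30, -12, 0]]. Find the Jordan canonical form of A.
The characteristic polynomial is det(xI - A) = x^4, so the eigenvalues are 0 (algebraic multiplicity 4).

For λ = 0: rank(A) = 2, rank(A^2) = 0. The eigenspace has dimension 4 - 2 = 2, so there are 2 Jordan blocks; the rank sequence gives block sizes [2, 2].

Assembling the blocks gives the Jordan form J above.

J = [[0, 1, 0, 0], [0, 0, 0, 0], [0, 0, 0, 1], [0, 0, 0, 0]]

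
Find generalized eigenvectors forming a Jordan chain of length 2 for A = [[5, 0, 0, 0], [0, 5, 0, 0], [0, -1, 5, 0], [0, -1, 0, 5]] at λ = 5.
We seek v_1 ∈ ker((A - 5I)^2) \ ker(A - 5I), then set v_{i+1} = (A - 5I) v_i.

One such chain is v_1 = [[1, 1, 0, 1]]^T, v_2 = [[0, 0, -1, -1]]^T. Check: (A - 5I) v_2 = [[0, 0, 0, 0]]^T = 0.

v_1 = [[1, 1, 0, 1]]^T, v_2 = [[0, 0, -1, -1]]^T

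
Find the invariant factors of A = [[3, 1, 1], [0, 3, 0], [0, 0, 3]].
x - 3, (x - 3)^2

The Jordan structure of A has elementary divisors (x - 3)^2, (x - 3). Arranging the block sizes at each eigenvalue in decreasing order and taking row products gives the invariant factors.

Invariant factors (smallest first, each dividing the next): x - 3, (x - 3)^2.

Check: the last factor (x - 3)^2 is the minimal polynomial, and the product (x - 3)^3 is the characteristic polynomial.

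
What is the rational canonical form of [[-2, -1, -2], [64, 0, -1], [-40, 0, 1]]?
R = [[0, 0, 24], [1, 0, 18], [0, 1, -1]]

The invariant factors of A (the non-unit diagonal entries of the Smith normal form of xI - A over ℚ[x]) are (x + 4)(x^2 - 3x - 6), each dividing the next. The characteristic polynomial is their product, (x + 4)(x^2 - 3x - 6).

The rational canonical form is the block-diagonal matrix of companion matrices C(f_i):
R = [[0, 0, 24], [1, 0, 18], [0, 1, -1]].

Note the characteristic polynomial does not split into linear factors over ℚ, so A has no Jordan form over ℚ; the rational canonical form exists over any field.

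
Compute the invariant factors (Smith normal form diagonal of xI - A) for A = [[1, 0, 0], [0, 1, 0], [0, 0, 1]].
x - 1, x - 1, x - 1

The Jordan structure of A has elementary divisors (x - 1), (x - 1), (x - 1). Arranging the block sizes at each eigenvalue in decreasing order and taking row products gives the invariant factors.

Invariant factors (smallest first, each dividing the next): x - 1, x - 1, x - 1.

Check: the last factor x - 1 is the minimal polynomial, and the product (x - 1)^3 is the characteristic polynomial.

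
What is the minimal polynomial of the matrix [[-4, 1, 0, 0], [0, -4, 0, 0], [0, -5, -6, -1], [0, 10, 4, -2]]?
m_A(x) = (x + 4)^2

The characteristic polynomial factors as (x + 4)^4. The minimal polynomial is ∏(x - λ)^{k_λ} where k_λ is the size of the largest Jordan block at λ.

For λ = -4: rank(A + 4I) = 2, and the largest Jordan block has size 2 (the smallest k with rank((A + 4I)^k) = rank((A + 4I)^(k+1))).

So m_A(x) = (x + 4)^2.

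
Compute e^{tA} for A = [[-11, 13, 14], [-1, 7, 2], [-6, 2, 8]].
A has Jordan form J = [[-4, 0, 0], [0, 4, 1], [0, 0, 4]] with A = PJP^{-1}, so e^{tA} = P e^{tJ} P^{-1}.

For a Jordan block J_k(λ), e^{tJ_k(λ)} = e^{λt} · (I + tN + t^2 N^2/2! + ... + t^{k-1} N^{k-1}/(k-1)!) where N is the nilpotent superdiagonal part.

Assembling the blocks and conjugating back gives the entries of e^{tA} as shown above.

e^{tA} = [[((t - 1)*e^{8*t} + 2)*e^{-4*t}, ((2 - 3*t)*e^{8*t} - 2)*e^{-4*t}, 2*((1 - t)*e^{8*t} - 1)*e^{-4*t}], [-t*e^{4*t}, (3*t + 1)*e^{4*t}, 2*t*e^{4*t}], [((2*t - 1)*e^{8*t} + 1)*e^{-4*t}, ((1 - 6*t)*e^{8*t} - 1)*e^{-4*t}, ((2 - 4*t)*e^{8*t} - 1)*e^{-4*t}]]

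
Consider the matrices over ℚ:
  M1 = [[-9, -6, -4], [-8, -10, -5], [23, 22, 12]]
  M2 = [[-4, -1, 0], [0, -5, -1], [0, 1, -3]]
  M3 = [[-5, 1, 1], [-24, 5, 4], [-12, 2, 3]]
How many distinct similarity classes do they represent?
Characteristic polynomials: χ_{M1} = (x + 2)^2(x + 3), χ_{M2} = (x + 4)^3, χ_{M3} = (x - 1)^3.

{M1}: invariant factors (x + 2)^2(x + 3).

{M2}: invariant factors (x + 4)^3.

{M3}: invariant factors x - 1, (x - 1)^2.

Matrices are similar if and only if their invariant-factor lists agree; the partition into similarity classes is {M1}, {M2}, {M3}.

3 classes: {M1}, {M2}, {M3}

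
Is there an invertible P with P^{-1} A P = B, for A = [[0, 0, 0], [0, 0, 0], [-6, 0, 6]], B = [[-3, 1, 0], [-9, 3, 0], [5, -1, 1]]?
No.

trace(A) = 6 but trace(B) = 1. The trace is a similarity invariant, so A and B are not similar.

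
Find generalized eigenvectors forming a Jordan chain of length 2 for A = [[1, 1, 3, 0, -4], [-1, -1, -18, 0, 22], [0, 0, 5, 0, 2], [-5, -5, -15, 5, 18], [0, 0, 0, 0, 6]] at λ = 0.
We seek v_1 ∈ ker(A^2) \ ker(A), then set v_{i+1} = A v_i.

One such chain is v_1 = [[0, 1, 0, 1, 0]]^T, v_2 = [[1, -1, 0, 0, 0]]^T. Check: A v_2 = [[0, 0, 0, 0, 0]]^T = 0.

v_1 = [[0, 1, 0, 1, 0]]^T, v_2 = [[1, -1, 0, 0, 0]]^T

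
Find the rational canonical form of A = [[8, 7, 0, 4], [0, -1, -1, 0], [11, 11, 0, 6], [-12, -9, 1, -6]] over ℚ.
The invariant factors of A (the non-unit diagonal entries of the Smith normal form of xI - A over ℚ[x]) are (x - 1)(x^3 + 3x + 2), each dividing the next. The characteristic polynomial is their product, (x - 1)(x^3 + 3x + 2).

The rational canonical form is the block-diagonal matrix of companion matrices C(f_i):
R = [[0, 0, 0, 2], [1, 0, 0, 1], [0, 1, 0, -3], [0, 0, 1, 1]].

Note the characteristic polynomial does not split into linear factors over ℚ, so A has no Jordan form over ℚ; the rational canonical form exists over any field.

R = [[0, 0, 0, 2], [1, 0, 0, 1], [0, 1, 0, -3], [0, 0, 1, 1]]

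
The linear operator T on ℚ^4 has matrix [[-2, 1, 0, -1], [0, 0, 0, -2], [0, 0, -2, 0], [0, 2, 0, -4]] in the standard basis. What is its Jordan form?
J = [[-2, 1, 0, 0], [0, -2, 0, 0], [0, 0, -2, 0], [0, 0, 0, -2]]

The characteristic polynomial is det(xI - A) = (x + 2)^4, so the eigenvalues are -2 (algebraic multiplicity 4).

For λ = -2: rank(A + 2I) = 1, rank((A + 2I)^2) = 0. The eigenspace has dimension 4 - 1 = 3, so there are 3 Jordan blocks; the rank sequence gives block sizes [2, 1, 1].

Assembling the blocks gives the Jordan form J above.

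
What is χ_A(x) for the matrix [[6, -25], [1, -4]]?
χ_A(x) = (x - 1)^2

xI - A = [[x - 6, 25], [-1, x + 4]].

Expanding det(xI - A) along the first row:
det(xI - A) = + (x - 6)·det([[x + 4]]) - (25)·det([[-1]]).

Evaluating gives χ_A(x) = x^2 - 2x + 1 = (x - 1)^2.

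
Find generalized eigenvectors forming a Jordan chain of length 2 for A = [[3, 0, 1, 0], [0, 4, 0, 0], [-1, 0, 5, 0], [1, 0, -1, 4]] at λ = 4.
v_1 = [[0, 0, 1, -1]]^T, v_2 = [[1, 0, 1, -1]]^T

We seek v_1 ∈ ker((A - 4I)^2) \ ker(A - 4I), then set v_{i+1} = (A - 4I) v_i.

One such chain is v_1 = [[0, 0, 1, -1]]^T, v_2 = [[1, 0, 1, -1]]^T. Check: (A - 4I) v_2 = [[0, 0, 0, 0]]^T = 0.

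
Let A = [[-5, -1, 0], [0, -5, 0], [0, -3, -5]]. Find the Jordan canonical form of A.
The characteristic polynomial is det(xI - A) = (x + 5)^3, so the eigenvalues are -5 (algebraic multiplicity 3).

For λ = -5: rank(A + 5I) = 1, rank((A + 5I)^2) = 0. The eigenspace has dimension 3 - 1 = 2, so there are 2 Jordan blocks; the rank sequence gives block sizes [2, 1].

Assembling the blocks gives the Jordan form J above.

J = [[-5, 1, 0], [0, -5, 0], [0, 0, -5]]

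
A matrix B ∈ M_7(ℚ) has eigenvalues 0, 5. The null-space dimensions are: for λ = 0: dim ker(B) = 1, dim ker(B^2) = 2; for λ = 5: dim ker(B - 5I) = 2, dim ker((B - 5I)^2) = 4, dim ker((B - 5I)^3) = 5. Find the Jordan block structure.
λ = 0: successive nullity increments [1, 1] count blocks of size ≥ k; block sizes are [2].
λ = 5: successive nullity increments [2, 2, 1] count blocks of size ≥ k; block sizes are [3, 2].

Jordan blocks: (0, 2), (5, 3), (5, 2)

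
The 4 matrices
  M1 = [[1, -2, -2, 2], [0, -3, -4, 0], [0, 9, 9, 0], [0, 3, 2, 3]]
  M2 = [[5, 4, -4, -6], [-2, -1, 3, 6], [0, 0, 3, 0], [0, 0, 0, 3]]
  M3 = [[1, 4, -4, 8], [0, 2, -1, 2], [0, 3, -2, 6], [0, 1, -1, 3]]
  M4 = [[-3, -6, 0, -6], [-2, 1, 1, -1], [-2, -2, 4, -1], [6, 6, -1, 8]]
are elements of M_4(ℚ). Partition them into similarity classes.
2 classes: {M1, M2, M4}, {M3}

Characteristic polynomials: χ_{M1} = (x - 3)^3(x - 1), χ_{M2} = (x - 3)^3(x - 1), χ_{M3} = (x - 1)^4, χ_{M4} = (x - 3)^3(x - 1).

{M1, M2, M4}: invariant factors x - 3, (x - 3)^2(x - 1).

{M3}: invariant factors x - 1, x - 1, (x - 1)^2.

Matrices are similar if and only if their invariant-factor lists agree; the partition into similarity classes is {M1, M2, M4}, {M3}.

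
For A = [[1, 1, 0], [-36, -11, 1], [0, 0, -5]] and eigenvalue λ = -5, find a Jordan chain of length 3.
We seek v_1 ∈ ker((A + 5I)^3) \ ker((A + 5I)^2), then set v_{i+1} = (A + 5I) v_i.

One such chain is v_1 = [[0, 0, 1]]^T, v_2 = [[0, 1, 0]]^T, v_3 = [[1, -6, 0]]^T. Check: (A + 5I) v_3 = [[0, 0, 0]]^T = 0.

v_1 = [[0, 0, 1]]^T, v_2 = [[0, 1, 0]]^T, v_3 = [[1, -6, 0]]^T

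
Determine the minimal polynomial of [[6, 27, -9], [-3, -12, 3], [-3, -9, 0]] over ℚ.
The characteristic polynomial factors as x(x + 3)^2. The minimal polynomial is ∏(x - λ)^{k_λ} where k_λ is the size of the largest Jordan block at λ.

For λ = -3: rank(A + 3I) = 1, and the largest Jordan block has size 1 (the smallest k with rank((A + 3I)^k) = rank((A + 3I)^(k+1))).
For λ = 0: rank(A) = 2, and the largest Jordan block has size 1 (the smallest k with rank(A^k) = rank(A^(k+1))).

So m_A(x) = x(x + 3).

m_A(x) = x(x + 3)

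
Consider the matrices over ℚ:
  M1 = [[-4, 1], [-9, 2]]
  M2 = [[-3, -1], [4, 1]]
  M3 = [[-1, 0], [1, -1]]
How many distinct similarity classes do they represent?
1 class: {M1, M2, M3}

Characteristic polynomials: χ_{M1} = (x + 1)^2, χ_{M2} = (x + 1)^2, χ_{M3} = (x + 1)^2.

{M1, M2, M3}: invariant factors (x + 1)^2.

Matrices are similar if and only if their invariant-factor lists agree; the partition into similarity classes is {M1, M2, M3}.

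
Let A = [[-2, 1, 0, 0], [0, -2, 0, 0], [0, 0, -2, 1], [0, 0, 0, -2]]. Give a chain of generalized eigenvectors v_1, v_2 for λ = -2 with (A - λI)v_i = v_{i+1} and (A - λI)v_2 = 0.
We seek v_1 ∈ ker((A + 2I)^2) \ ker(A + 2I), then set v_{i+1} = (A + 2I) v_i.

One such chain is v_1 = [[0, 1, 0, 0]]^T, v_2 = [[1, 0, 0, 0]]^T. Check: (A + 2I) v_2 = [[0, 0, 0, 0]]^T = 0.

v_1 = [[0, 1, 0, 0]]^T, v_2 = [[1, 0, 0, 0]]^T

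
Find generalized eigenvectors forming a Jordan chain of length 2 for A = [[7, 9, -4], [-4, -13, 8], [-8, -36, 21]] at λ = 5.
v_1 = [[0, 1, 2]]^T, v_2 = [[1, -2, -4]]^T

We seek v_1 ∈ ker((A - 5I)^2) \ ker(A - 5I), then set v_{i+1} = (A - 5I) v_i.

One such chain is v_1 = [[0, 1, 2]]^T, v_2 = [[1, -2, -4]]^T. Check: (A - 5I) v_2 = [[0, 0, 0]]^T = 0.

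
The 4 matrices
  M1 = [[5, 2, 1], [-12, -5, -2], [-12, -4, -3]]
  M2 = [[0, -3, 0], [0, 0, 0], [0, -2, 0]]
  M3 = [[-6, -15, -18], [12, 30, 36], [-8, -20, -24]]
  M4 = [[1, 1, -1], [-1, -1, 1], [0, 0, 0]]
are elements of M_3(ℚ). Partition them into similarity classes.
Characteristic polynomials: χ_{M1} = (x + 1)^3, χ_{M2} = x^3, χ_{M3} = x^3, χ_{M4} = x^3.

{M1}: invariant factors x + 1, (x + 1)^2.

{M2, M3, M4}: invariant factors x, x^2.

Matrices are similar if and only if their invariant-factor lists agree; the partition into similarity classes is {M1}, {M2, M3, M4}.

2 classes: {M1}, {M2, M3, M4}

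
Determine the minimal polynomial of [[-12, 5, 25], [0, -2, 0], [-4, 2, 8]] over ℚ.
m_A(x) = (x + 2)^2

The characteristic polynomial factors as (x + 2)^3. The minimal polynomial is ∏(x - λ)^{k_λ} where k_λ is the size of the largest Jordan block at λ.

For λ = -2: rank(A + 2I) = 1, and the largest Jordan block has size 2 (the smallest k with rank((A + 2I)^k) = rank((A + 2I)^(k+1))).

So m_A(x) = (x + 2)^2.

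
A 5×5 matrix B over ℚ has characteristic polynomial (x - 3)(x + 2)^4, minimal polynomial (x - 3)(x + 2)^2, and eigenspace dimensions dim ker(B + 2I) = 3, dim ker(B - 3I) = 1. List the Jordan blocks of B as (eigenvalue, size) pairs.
Jordan blocks: (-2, 2), (-2, 1), (-2, 1), (3, 1)

λ = -2: algebraic multiplicity 4 (exponent in χ_B), largest block size 2 (exponent in m_B), 3 blocks (geometric multiplicity). These force block sizes [2, 1, 1].
λ = 3: algebraic multiplicity 1 (exponent in χ_B), largest block size 1 (exponent in m_B), 1 block (geometric multiplicity). This forces block sizes [1].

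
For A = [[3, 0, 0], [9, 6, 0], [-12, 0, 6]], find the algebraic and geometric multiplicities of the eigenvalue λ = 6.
The characteristic polynomial is (x - 6)^2(x - 3), so the factor x - 6 appears with exponent 2: the algebraic multiplicity is 2.

rank(A - 6I) = 1, so the eigenspace has dimension 3 - 1 = 2: the geometric multiplicity is 2.

algebraic multiplicity 2, geometric multiplicity 2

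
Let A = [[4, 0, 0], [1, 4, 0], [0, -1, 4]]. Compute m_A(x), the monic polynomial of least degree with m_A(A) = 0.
m_A(x) = (x - 4)^3

The characteristic polynomial factors as (x - 4)^3. The minimal polynomial is ∏(x - λ)^{k_λ} where k_λ is the size of the largest Jordan block at λ.

For λ = 4: rank(A - 4I) = 2, and the largest Jordan block has size 3 (the smallest k with rank((A - 4I)^k) = rank((A - 4I)^(k+1))).

So m_A(x) = (x - 4)^3.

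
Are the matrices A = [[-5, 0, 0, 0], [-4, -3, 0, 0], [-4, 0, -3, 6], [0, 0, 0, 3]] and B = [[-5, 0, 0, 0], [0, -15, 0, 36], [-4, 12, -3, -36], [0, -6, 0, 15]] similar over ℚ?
Two matrices over a field are similar if and only if they have the same invariant factors.

Both A and B have characteristic polynomial (x - 3)(x + 3)^2(x + 5) and minimal polynomial (x - 3)(x + 3)(x + 5). Computing further, both have invariant factors x + 3, (x - 3)(x + 3)(x + 5). Hence A and B are similar.

Yes.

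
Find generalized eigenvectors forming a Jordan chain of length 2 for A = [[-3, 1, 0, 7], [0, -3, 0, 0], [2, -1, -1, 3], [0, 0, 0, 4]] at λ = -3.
We seek v_1 ∈ ker((A + 3I)^2) \ ker(A + 3I), then set v_{i+1} = (A + 3I) v_i.

One such chain is v_1 = [[0, 1, 0, 0]]^T, v_2 = [[1, 0, -1, 0]]^T. Check: (A + 3I) v_2 = [[0, 0, 0, 0]]^T = 0.

v_1 = [[0, 1, 0, 0]]^T, v_2 = [[1, 0, -1, 0]]^T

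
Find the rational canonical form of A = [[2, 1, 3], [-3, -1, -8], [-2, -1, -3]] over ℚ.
R = [[0, 0, 0], [1, 0, 4], [0, 1, -2]]

The invariant factors of A (the non-unit diagonal entries of the Smith normal form of xI - A over ℚ[x]) are x(x^2 + 2x - 4), each dividing the next. The characteristic polynomial is their product, x(x^2 + 2x - 4).

The rational canonical form is the block-diagonal matrix of companion matrices C(f_i):
R = [[0, 0, 0], [1, 0, 4], [0, 1, -2]].

Note the characteristic polynomial does not split into linear factors over ℚ, so A has no Jordan form over ℚ; the rational canonical form exists over any field.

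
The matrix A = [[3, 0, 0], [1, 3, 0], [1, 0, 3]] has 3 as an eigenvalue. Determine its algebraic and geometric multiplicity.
The characteristic polynomial is (x - 3)^3, so the factor x - 3 appears with exponent 3: the algebraic multiplicity is 3.

rank(A - 3I) = 1, so the eigenspace has dimension 3 - 1 = 2: the geometric multiplicity is 2.

Since 2 < 3, A is not diagonalizable.

algebraic multiplicity 3, geometric multiplicity 2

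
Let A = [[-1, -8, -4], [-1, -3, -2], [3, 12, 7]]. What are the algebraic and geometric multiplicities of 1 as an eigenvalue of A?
The characteristic polynomial is (x - 1)^3, so the factor x - 1 appears with exponent 3: the algebraic multiplicity is 3.

rank(A - I) = 1, so the eigenspace has dimension 3 - 1 = 2: the geometric multiplicity is 2.

Since 2 < 3, A is not diagonalizable.

algebraic multiplicity 3, geometric multiplicity 2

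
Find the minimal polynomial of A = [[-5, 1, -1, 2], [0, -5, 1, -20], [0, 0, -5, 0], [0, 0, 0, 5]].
m_A(x) = (x - 5)(x + 5)^3

The characteristic polynomial factors as (x - 5)(x + 5)^3. The minimal polynomial is ∏(x - λ)^{k_λ} where k_λ is the size of the largest Jordan block at λ.

For λ = -5: rank(A + 5I) = 3, and the largest Jordan block has size 3 (the smallest k with rank((A + 5I)^k) = rank((A + 5I)^(k+1))).
For λ = 5: rank(A - 5I) = 3, and the largest Jordan block has size 1 (the smallest k with rank((A - 5I)^k) = rank((A - 5I)^(k+1))).

So m_A(x) = (x - 5)(x + 5)^3.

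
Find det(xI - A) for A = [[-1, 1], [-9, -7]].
χ_A(x) = (x + 4)^2

xI - A = [[x + 1, -1], [9, x + 7]].

Expanding det(xI - A) along the first row:
det(xI - A) = + (x + 1)·det([[x + 7]]) - (-1)·det([[9]]).

Evaluating gives χ_A(x) = x^2 + 8x + 16 = (x + 4)^2.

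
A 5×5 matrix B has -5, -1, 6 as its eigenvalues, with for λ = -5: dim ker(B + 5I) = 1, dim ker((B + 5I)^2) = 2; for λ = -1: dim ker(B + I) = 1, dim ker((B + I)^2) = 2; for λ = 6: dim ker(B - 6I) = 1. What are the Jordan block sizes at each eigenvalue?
λ = -5: successive nullity increments [1, 1] count blocks of size ≥ k; block sizes are [2].
λ = -1: successive nullity increments [1, 1] count blocks of size ≥ k; block sizes are [2].
λ = 6: successive nullity increments [1] count blocks of size ≥ k; block sizes are [1].

Jordan blocks: (-5, 2), (-1, 2), (6, 1)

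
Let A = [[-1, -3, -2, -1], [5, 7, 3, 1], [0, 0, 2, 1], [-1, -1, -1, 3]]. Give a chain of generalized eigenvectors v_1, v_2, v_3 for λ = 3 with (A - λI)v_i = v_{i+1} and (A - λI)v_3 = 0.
We seek v_1 ∈ ker((A - 3I)^3) \ ker((A - 3I)^2), then set v_{i+1} = (A - 3I) v_i.

One such chain is v_1 = [[1, -1, 0, 1]]^T, v_2 = [[-2, 2, 1, 0]]^T, v_3 = [[0, 1, -1, -1]]^T. Check: (A - 3I) v_3 = [[0, 0, 0, 0]]^T = 0.

v_1 = [[1, -1, 0, 1]]^T, v_2 = [[-2, 2, 1, 0]]^T, v_3 = [[0, 1, -1, -1]]^T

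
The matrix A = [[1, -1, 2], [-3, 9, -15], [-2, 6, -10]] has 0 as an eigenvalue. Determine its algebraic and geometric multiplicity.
The characteristic polynomial is x^3, so the factor x appears with exponent 3: the algebraic multiplicity is 3.

rank(A) = 2, so the eigenspace has dimension 3 - 2 = 1: the geometric multiplicity is 1.

Since 1 < 3, A is not diagonalizable.

algebraic multiplicity 3, geometric multiplicity 1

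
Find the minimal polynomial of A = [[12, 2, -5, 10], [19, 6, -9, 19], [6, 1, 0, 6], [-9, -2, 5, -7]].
The characteristic polynomial factors as (x - 3)^3(x - 2). The minimal polynomial is ∏(x - λ)^{k_λ} where k_λ is the size of the largest Jordan block at λ.

For λ = 2: rank(A - 2I) = 3, and the largest Jordan block has size 1 (the smallest k with rank((A - 2I)^k) = rank((A - 2I)^(k+1))).
For λ = 3: rank(A - 3I) = 3, and the largest Jordan block has size 3 (the smallest k with rank((A - 3I)^k) = rank((A - 3I)^(k+1))).

So m_A(x) = (x - 3)^3(x - 2).

m_A(x) = (x - 3)^3(x - 2)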